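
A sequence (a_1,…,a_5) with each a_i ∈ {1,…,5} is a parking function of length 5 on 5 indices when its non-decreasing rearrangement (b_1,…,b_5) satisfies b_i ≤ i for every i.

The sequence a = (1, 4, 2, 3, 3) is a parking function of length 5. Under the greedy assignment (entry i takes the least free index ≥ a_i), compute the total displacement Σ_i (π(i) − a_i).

Σπ(i) = 1+…+5 = 15; Σa = 1+4+2+3+3 = 13; disp = 15−13 = 2.

2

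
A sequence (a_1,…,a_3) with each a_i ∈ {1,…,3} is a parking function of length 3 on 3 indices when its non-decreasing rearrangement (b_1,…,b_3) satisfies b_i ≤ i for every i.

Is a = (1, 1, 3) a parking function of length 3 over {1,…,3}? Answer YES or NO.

Order a: b = (1, 1, 3).
  b_1=1 ≤ 1
  b_2=1 ≤ 2
  b_3=3 ≤ 3
All bounds hold ⇒ YES

YES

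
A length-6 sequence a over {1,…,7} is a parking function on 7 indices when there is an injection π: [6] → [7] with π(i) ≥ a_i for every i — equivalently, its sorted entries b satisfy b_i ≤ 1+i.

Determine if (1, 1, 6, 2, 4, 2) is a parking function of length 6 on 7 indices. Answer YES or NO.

Sorted: b = (1, 1, 2, 2, 4, 6).
  b_1=1 ≤ 2
  b_2=1 ≤ 3
  b_3=2 ≤ 4
  b_4=2 ≤ 5
  b_5=4 ≤ 6
  b_6=6 ≤ 7
All bounds hold ⇒ YES

YES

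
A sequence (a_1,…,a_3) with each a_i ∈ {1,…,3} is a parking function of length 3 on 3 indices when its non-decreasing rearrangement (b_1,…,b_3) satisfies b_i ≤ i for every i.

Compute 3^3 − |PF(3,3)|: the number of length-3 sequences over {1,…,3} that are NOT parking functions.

|PF| = (3+1−3)·(3+1)^{3−1} = 1·16 = 16 (Pollak)
Example (3,3,3) → sorted (3,3,3): b_1=3>1, not a PF.
3^3 − 16 = 27 − 16 = 11

11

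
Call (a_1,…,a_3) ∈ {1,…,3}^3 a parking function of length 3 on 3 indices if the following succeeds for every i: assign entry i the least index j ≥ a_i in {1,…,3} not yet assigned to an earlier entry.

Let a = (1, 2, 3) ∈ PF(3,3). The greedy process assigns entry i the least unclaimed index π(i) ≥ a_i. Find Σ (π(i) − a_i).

0

Σπ(i) = 1+…+3 = 6; Σa = 1+2+3 = 6; disp = 6−6 = 0.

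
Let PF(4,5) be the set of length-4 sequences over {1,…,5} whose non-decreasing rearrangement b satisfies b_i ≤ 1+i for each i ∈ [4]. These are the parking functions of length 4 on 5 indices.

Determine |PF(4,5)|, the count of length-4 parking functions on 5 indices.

|PF(4,5)| = (5+1−4)·(5+1)^{4−1} = 2×216 = 432 (Pollak)
Check (4,3,1,2) → sorted (1,2,3,4): b_i ≤ 1+i ∀i, a PF.

432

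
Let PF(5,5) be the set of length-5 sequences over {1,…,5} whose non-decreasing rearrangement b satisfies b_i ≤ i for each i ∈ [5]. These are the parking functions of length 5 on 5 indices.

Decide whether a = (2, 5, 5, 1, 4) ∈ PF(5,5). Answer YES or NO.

NO

Sorted: b = (1, 2, 4, 5, 5).
  b_1=1 ≤ 1
  b_2=2 ≤ 2
  b_3=4 > 3
  fails at i=3 ⇒ NO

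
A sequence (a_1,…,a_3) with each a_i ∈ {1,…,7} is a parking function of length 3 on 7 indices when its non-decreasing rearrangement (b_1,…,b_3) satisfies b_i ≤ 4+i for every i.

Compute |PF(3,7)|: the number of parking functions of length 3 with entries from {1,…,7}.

320

#PF = (7−3+1)·(7+1)^(3−1) = 5×64 = 320 (Pollak)
One tuple (3,6,6) → sorted (3,6,6): b_i ≤ 4+i ∀i, a PF.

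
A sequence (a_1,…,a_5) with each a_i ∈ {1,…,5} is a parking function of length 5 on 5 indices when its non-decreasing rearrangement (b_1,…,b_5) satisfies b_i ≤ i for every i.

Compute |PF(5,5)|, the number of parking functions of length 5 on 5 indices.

Count = (5−5+1)·(5+1)^(5−1) = 1 · 1296 = 1296
Example (3,4,1,4,1) → sorted (1,1,3,4,4): b_i ≤ i ∀i, a PF.

1296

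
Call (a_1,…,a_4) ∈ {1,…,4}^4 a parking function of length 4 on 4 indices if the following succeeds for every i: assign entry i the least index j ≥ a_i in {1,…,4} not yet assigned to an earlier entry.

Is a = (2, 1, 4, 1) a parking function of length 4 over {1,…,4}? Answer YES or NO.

Sorted: b = (1, 1, 2, 4).
  b_1=1 ≤ 1
  b_2=1 ≤ 2
  b_3=2 ≤ 3
  b_4=4 ≤ 4
All bounds hold ⇒ YES

YES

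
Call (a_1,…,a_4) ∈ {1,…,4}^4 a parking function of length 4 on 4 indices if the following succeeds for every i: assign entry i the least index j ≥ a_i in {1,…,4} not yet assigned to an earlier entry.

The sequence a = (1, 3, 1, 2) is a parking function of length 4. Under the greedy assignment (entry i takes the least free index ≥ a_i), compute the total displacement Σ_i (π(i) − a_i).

3

Σπ(i) = 1+…+4 = 10; Σa = 1+3+1+2 = 7; disp = 10−7 = 3.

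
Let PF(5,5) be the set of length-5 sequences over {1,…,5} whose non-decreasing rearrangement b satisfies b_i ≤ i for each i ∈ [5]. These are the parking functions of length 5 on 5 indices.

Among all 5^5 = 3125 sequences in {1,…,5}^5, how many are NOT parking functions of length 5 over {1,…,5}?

1829

|PF(5,5)| = (6−5)·6^(5−1) = 1×1296 = 1296 [KW]
One tuple (3,2,2,2,3) → sorted (2,2,2,3,3): b_1=2>1, not a PF.
So 3125 − 1296 = 1829 fail.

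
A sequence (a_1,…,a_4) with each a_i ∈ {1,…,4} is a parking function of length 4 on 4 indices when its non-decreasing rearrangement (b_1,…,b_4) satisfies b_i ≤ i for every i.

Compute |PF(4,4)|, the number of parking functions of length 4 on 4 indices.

125

|PF(4,4)| = (4−4+1)·(4+1)^(4−1) = 1·125 = 125 [KW]
Example (3,2,1,1) → sorted (1,1,2,3): b_i ≤ i ∀i, a PF.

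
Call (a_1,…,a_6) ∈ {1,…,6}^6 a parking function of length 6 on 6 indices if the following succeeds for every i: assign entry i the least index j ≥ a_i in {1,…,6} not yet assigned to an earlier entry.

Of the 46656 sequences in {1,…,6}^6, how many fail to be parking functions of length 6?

29849

#PF = (7−6)·7^(6−1) = 1·16807 = 16807 (Konheim–Weiss)
Example (4,4,5,6,6,3) → sorted (3,4,4,5,6,6): b_1=3>1, not a PF.
Total 46656; non-PF = 46656−16807 = 29849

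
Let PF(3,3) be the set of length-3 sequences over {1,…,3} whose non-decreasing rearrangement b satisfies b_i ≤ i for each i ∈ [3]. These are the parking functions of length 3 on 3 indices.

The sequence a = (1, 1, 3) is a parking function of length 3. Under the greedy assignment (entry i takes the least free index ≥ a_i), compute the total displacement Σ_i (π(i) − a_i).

Σπ = 6 ({1..3} each once); Σa = 1+1+3 = 5; disp = 6−5 = 1.

1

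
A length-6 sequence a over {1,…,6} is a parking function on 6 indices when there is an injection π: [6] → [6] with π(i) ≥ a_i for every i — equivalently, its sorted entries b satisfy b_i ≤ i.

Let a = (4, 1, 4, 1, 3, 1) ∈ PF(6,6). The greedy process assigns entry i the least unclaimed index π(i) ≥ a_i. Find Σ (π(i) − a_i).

7

Σπ(i) = 1+…+6 = 21; Σa = 4+1+4+1+3+1 = 14; disp = 21−14 = 7.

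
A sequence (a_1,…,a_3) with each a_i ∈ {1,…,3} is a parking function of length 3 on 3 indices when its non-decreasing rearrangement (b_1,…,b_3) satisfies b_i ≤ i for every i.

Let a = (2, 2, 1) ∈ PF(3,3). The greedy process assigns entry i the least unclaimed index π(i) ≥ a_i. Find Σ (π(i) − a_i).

1

Σπ = 3·4/2 = 6 (π permutes [3]); Σa = 2+2+1 = 5; disp = 6−5 = 1.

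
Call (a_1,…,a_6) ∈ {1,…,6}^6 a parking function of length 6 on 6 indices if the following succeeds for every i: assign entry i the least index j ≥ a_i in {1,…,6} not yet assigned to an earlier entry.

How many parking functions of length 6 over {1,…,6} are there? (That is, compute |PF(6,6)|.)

16807

|PF| = (6+1−6)·(6+1)^{6−1} = 1×16807 = 16807 (Pollak)
One tuple (1,5,1,2,4,2) → sorted (1,1,2,2,4,5): b_i ≤ i ∀i, a PF.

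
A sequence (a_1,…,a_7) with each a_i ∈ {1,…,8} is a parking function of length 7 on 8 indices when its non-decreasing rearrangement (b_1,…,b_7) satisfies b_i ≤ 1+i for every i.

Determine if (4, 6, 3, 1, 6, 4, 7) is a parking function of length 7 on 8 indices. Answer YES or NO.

YES

Sorted: b = (1, 3, 4, 4, 6, 6, 7).
  b_1=1 ≤ 2
  b_2=3 ≤ 3
  b_3=4 ≤ 4
  b_4=4 ≤ 5
  b_5=6 ≤ 6
  b_6=6 ≤ 7
  b_7=7 ≤ 8
All bounds hold ⇒ YES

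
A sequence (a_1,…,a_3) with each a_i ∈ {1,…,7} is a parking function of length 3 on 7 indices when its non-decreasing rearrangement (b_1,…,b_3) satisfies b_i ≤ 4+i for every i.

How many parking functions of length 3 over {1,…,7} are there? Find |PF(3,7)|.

|PF(3,7)| = 5·8^2 = 5×64 = 320 (Konheim–Weiss)
One tuple (5,1,6) → sorted (1,5,6): b_i ≤ 4+i ∀i, a PF.

320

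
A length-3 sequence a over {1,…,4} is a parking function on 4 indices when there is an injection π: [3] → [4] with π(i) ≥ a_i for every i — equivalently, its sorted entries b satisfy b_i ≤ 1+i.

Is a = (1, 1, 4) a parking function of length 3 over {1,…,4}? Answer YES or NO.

Order a: b = (1, 1, 4).
  b_1=1 ≤ 2
  b_2=1 ≤ 3
  b_3=4 ≤ 4
All bounds hold ⇒ YES

YES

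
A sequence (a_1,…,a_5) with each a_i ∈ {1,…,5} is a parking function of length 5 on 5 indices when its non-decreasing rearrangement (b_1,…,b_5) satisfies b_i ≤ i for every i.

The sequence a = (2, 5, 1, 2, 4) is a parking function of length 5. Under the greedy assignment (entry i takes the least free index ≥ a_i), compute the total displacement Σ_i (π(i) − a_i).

Σπ(i) = 1+…+5 = 15; Σa = 2+5+1+2+4 = 14; disp = 15−14 = 1.

1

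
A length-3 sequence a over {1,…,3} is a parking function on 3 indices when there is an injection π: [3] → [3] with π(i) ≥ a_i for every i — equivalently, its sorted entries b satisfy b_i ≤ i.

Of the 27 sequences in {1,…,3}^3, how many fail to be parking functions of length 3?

11

|PF| = (3+1−3)·(3+1)^{3−1} = 1 · 16 = 16
E.g. (3,3,2) → sorted (2,3,3): b_1=2>1, not a PF.
3^3 − 16 = 27 − 16 = 11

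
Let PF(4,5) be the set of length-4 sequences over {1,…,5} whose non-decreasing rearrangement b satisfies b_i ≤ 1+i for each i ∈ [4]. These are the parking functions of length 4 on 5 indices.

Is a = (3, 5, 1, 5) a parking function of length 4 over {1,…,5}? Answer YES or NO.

Sorted: b = (1, 3, 5, 5).
  b_1=1 ≤ 2
  b_2=3 ≤ 3
  b_3=5 > 4
  fails at i=3 ⇒ NO

NO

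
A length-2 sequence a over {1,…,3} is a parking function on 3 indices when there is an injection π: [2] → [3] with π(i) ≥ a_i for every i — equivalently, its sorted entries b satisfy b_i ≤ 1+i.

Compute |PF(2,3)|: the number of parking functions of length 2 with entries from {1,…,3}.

8

#PF = 2·4^1 = 2 · 4 = 8 [KW]
E.g. (3,2) → sorted (2,3): b_i ≤ 1+i ∀i, a PF.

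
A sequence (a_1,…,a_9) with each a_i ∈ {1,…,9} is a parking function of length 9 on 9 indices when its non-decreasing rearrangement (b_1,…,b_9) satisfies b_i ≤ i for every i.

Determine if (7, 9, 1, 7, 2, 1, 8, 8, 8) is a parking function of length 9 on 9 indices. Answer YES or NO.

Order a: b = (1, 1, 2, 7, 7, 8, 8, 8, 9).
  b_1=1 ≤ 1
  b_2=1 ≤ 2
  b_3=2 ≤ 3
  b_4=7 > 4
  fails at i=4 ⇒ NO

NO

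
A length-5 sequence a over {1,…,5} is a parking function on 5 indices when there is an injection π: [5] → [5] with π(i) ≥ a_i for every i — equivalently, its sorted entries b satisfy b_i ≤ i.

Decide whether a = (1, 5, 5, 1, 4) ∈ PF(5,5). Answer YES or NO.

NO

Order a: b = (1, 1, 4, 5, 5).
  b_1=1 ≤ 1
  b_2=1 ≤ 2
  b_3=4 > 3
  fails at i=3 ⇒ NO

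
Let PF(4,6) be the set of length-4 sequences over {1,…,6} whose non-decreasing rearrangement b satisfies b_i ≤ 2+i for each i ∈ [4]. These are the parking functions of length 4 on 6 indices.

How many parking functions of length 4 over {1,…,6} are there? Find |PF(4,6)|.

1029

|PF(4,6)| = 3·7^3 = 3×343 = 1029
E.g. (3,6,1,5) → sorted (1,3,5,6): b_i ≤ 2+i ∀i, a PF.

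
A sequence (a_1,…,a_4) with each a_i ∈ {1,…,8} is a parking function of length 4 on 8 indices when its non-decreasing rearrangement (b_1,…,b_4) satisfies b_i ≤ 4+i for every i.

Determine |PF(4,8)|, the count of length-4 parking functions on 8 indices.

3645

Count = (8−4+1)·(8+1)^(4−1) = 5·729 = 3645 (Pollak)
Check (2,4,1,1) → sorted (1,1,2,4): b_i ≤ 4+i ∀i, a PF.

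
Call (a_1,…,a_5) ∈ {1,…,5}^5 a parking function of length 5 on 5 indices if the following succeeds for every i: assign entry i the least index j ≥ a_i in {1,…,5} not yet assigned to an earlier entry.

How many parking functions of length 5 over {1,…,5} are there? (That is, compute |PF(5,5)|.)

1296

|PF(5,5)| = (5+1−5)·(5+1)^{5−1} = 1·1296 = 1296 (Konheim–Weiss)
E.g. (2,5,1,1,3) → sorted (1,1,2,3,5): b_i ≤ i ∀i, a PF.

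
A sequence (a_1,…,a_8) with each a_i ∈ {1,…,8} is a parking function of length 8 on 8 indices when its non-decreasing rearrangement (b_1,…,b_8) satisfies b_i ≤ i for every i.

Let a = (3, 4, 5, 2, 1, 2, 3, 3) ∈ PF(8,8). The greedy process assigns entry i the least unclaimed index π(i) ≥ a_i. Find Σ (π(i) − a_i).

13

Σπ = 8·9/2 = 36 (π permutes [8]); Σa = 3+4+5+2+1+2+3+3 = 23; disp = 36−23 = 13.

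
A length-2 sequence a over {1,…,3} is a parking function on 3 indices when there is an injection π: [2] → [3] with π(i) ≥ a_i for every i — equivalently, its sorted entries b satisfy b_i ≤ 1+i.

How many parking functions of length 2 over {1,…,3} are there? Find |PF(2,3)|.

|PF(2,3)| = 2·4^1 = 2 · 4 = 8
Check (2,3) → sorted (2,3): b_i ≤ 1+i ∀i, a PF.

8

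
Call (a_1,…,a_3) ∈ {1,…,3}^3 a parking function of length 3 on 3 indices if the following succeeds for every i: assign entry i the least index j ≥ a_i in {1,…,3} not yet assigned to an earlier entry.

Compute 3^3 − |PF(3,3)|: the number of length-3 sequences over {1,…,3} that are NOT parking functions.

Count = (3+1−3)·(3+1)^{3−1} = 1 · 16 = 16 [KW]
Example (3,1,3) → sorted (1,3,3): b_2=3>2, not a PF.
3^3 − 16 = 27 − 16 = 11

11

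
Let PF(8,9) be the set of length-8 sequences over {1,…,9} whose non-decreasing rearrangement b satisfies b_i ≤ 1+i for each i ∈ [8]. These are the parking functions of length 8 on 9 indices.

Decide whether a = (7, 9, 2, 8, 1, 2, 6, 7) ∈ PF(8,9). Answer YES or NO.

Rearranged: b = (1, 2, 2, 6, 7, 7, 8, 9).
  b_1=1 ≤ 2
  b_2=2 ≤ 3
  b_3=2 ≤ 4
  b_4=6 > 5
  fails at i=4 ⇒ NO

NO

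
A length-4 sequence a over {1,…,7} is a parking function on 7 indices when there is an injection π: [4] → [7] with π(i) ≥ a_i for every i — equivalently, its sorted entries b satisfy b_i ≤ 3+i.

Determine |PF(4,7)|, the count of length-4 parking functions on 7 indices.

2048

#PF = (7+1−4)·(7+1)^{4−1} = 4 · 512 = 2048
E.g. (1,6,2,3) → sorted (1,2,3,6): b_i ≤ 3+i ∀i, a PF.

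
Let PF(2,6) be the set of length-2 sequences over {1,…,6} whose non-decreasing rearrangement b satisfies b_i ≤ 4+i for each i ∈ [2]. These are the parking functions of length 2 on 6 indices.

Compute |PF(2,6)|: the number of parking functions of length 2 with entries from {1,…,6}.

Count = (6+1−2)·(6+1)^{2−1} = 5·7 = 35 (Pollak)
Example (6,3) → sorted (3,6): b_i ≤ 4+i ∀i, a PF.

35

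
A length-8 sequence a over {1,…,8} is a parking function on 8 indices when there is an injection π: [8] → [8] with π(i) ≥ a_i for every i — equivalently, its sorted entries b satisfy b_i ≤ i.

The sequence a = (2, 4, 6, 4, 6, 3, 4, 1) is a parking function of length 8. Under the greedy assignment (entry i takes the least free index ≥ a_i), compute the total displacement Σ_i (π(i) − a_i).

6

Σπ = 36 ({1..8} each once); Σa = 2+4+6+4+6+3+4+1 = 30; disp = 36−30 = 6.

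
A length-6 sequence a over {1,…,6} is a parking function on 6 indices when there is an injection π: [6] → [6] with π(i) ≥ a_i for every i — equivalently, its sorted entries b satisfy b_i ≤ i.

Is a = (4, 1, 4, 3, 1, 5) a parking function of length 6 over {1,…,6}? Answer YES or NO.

YES

Sorted: b = (1, 1, 3, 4, 4, 5).
  b_1=1 ≤ 1
  b_2=1 ≤ 2
  b_3=3 ≤ 3
  b_4=4 ≤ 4
  b_5=4 ≤ 5
  b_6=5 ≤ 6
All bounds hold ⇒ YES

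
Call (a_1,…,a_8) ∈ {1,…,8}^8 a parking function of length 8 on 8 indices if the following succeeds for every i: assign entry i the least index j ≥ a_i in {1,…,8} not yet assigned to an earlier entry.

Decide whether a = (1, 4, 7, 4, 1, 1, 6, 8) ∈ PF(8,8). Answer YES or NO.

YES

Sorted: b = (1, 1, 1, 4, 4, 6, 7, 8).
  b_1=1 ≤ 1
  b_2=1 ≤ 2
  b_3=1 ≤ 3
  b_4=4 ≤ 4
  b_5=4 ≤ 5
  b_6=6 ≤ 6
  b_7=7 ≤ 7
  b_8=8 ≤ 8
All bounds hold ⇒ YES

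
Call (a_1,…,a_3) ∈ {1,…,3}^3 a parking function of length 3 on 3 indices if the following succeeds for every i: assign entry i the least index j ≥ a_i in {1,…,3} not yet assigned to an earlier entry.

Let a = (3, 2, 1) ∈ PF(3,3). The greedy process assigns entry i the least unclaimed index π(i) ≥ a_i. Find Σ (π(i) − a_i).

Σπ(i) = 1+…+3 = 6; Σa = 3+2+1 = 6; disp = 6−6 = 0.

0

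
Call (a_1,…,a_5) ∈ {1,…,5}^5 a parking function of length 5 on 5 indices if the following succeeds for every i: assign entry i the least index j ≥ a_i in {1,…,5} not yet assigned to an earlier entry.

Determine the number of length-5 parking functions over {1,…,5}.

1296

#PF = (5+1−5)·(5+1)^{5−1} = 1·1296 = 1296 (Pollak)
One tuple (4,2,2,1,5) → sorted (1,2,2,4,5): b_i ≤ i ∀i, a PF.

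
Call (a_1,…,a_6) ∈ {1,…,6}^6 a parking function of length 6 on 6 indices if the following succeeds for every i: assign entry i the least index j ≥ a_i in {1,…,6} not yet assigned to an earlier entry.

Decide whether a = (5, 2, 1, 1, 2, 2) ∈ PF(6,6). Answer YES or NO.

Sorted: b = (1, 1, 2, 2, 2, 5).
  b_1=1 ≤ 1
  b_2=1 ≤ 2
  b_3=2 ≤ 3
  b_4=2 ≤ 4
  b_5=2 ≤ 5
  b_6=5 ≤ 6
All bounds hold ⇒ YES

YES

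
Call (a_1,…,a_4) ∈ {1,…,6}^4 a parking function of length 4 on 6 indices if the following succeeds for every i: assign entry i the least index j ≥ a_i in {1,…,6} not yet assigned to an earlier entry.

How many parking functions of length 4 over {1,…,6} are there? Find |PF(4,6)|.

|PF(4,6)| = (6+1−4)·(6+1)^{4−1} = 3·343 = 1029
One tuple (5,2,2,3) → sorted (2,2,3,5): b_i ≤ 2+i ∀i, a PF.

1029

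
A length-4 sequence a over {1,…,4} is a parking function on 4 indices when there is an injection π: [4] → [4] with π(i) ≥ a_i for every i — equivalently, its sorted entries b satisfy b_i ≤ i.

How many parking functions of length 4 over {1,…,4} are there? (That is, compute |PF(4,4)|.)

|PF(4,4)| = 1·5^3 = 1 · 125 = 125 [KW]
One tuple (3,1,2,3) → sorted (1,2,3,3): b_i ≤ i ∀i, a PF.

125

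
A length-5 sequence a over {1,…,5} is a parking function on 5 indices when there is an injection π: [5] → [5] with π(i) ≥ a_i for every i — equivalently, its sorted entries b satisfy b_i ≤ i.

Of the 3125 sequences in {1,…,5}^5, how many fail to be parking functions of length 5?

|PF| = 1·6^4 = 1×1296 = 1296 (Konheim–Weiss)
One tuple (5,3,3,2,3) → sorted (2,3,3,3,5): b_1=2>1, not a PF.
5^5 − 1296 = 3125 − 1296 = 1829

1829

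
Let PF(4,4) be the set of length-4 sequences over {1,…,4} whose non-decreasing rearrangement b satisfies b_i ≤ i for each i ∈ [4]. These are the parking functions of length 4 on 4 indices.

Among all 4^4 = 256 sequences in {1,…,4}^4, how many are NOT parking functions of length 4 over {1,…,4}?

#PF = 1·5^3 = 1·125 = 125
E.g. (3,3,4,2) → sorted (2,3,3,4): b_1=2>1, not a PF.
4^4 − 125 = 256 − 125 = 131

131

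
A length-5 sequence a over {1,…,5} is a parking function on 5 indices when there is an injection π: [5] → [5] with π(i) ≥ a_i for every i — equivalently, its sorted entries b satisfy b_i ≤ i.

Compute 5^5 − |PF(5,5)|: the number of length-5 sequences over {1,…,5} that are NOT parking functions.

1829

Count = (5−5+1)·(5+1)^(5−1) = 1 · 1296 = 1296 [KW]
One tuple (1,5,3,4,5) → sorted (1,3,4,5,5): b_2=3>2, not a PF.
So 3125 − 1296 = 1829 fail.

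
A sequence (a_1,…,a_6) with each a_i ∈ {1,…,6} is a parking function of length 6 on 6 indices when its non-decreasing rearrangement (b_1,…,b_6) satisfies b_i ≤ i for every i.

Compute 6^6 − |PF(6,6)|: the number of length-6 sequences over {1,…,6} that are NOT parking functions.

29849

|PF| = (6+1−6)·(6+1)^{6−1} = 1 · 16807 = 16807 (Pollak)
One tuple (4,3,5,3,5,4) → sorted (3,3,4,4,5,5): b_1=3>1, not a PF.
So 46656 − 16807 = 29849 fail.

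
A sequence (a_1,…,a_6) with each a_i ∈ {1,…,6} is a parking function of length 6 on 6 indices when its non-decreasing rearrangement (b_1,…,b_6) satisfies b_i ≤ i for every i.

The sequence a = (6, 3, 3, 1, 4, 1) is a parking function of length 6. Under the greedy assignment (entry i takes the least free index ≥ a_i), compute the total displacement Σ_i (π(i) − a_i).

Σπ(i) = 1+…+6 = 21; Σa = 6+3+3+1+4+1 = 18; disp = 21−18 = 3.

3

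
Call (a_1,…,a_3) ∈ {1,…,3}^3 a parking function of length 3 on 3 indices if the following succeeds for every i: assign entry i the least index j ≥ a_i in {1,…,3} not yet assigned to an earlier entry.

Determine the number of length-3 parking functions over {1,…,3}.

Count = 1·4^2 = 1×16 = 16 [KW]
E.g. (2,1,2) → sorted (1,2,2): b_i ≤ i ∀i, a PF.

16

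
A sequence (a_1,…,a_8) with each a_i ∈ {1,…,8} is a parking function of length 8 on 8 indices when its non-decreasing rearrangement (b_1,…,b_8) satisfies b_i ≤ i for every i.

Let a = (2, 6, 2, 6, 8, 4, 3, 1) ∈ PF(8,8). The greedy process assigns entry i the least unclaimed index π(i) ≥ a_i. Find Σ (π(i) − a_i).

Σπ = 36 ({1..8} each once); Σa = 2+6+2+6+8+4+3+1 = 32; disp = 36−32 = 4.

4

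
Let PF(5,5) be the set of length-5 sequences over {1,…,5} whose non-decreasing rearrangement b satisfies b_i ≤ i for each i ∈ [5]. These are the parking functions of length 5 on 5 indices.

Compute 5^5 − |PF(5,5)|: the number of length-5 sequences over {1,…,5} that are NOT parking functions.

|PF(5,5)| = 1·6^4 = 1 · 1296 = 1296 [KW]
Check (5,3,4,4,3) → sorted (3,3,4,4,5): b_1=3>1, not a PF.
Total 3125; non-PF = 3125−1296 = 1829

1829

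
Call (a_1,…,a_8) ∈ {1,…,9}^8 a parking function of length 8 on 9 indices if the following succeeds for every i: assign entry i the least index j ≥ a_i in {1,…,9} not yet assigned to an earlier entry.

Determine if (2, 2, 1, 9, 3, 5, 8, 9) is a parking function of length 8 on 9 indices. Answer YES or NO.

Order a: b = (1, 2, 2, 3, 5, 8, 9, 9).
  b_1=1 ≤ 2
  b_2=2 ≤ 3
  b_3=2 ≤ 4
  b_4=3 ≤ 5
  b_5=5 ≤ 6
  b_6=8 > 7
  fails at i=6 ⇒ NO

NO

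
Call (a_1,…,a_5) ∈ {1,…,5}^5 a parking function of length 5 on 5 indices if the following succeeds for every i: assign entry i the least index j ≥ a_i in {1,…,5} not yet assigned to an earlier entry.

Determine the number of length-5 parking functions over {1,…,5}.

#PF = (5−5+1)·(5+1)^(5−1) = 1×1296 = 1296 [KW]
One tuple (2,2,5,4,1) → sorted (1,2,2,4,5): b_i ≤ i ∀i, a PF.

1296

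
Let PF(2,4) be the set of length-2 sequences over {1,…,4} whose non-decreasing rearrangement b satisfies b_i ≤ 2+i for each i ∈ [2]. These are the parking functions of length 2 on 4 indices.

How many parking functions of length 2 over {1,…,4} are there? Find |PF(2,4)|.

15

Count = (5−2)·5^(2−1) = 3×5 = 15 (Pollak)
Example (3,3) → sorted (3,3): b_i ≤ 2+i ∀i, a PF.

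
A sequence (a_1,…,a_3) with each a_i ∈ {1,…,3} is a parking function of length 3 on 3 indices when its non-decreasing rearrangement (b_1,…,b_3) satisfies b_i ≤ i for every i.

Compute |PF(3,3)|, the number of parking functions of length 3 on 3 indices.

16

|PF| = (3−3+1)·(3+1)^(3−1) = 1·16 = 16 (Pollak)
One tuple (2,1,1) → sorted (1,1,2): b_i ≤ i ∀i, a PF.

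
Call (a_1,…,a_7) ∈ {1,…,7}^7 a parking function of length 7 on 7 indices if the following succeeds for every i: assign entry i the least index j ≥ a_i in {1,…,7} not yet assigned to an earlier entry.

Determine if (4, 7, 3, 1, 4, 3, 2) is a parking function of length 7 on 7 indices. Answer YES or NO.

Rearranged: b = (1, 2, 3, 3, 4, 4, 7).
  b_1=1 ≤ 1
  b_2=2 ≤ 2
  b_3=3 ≤ 3
  b_4=3 ≤ 4
  b_5=4 ≤ 5
  b_6=4 ≤ 6
  b_7=7 ≤ 7
All bounds hold ⇒ YES

YES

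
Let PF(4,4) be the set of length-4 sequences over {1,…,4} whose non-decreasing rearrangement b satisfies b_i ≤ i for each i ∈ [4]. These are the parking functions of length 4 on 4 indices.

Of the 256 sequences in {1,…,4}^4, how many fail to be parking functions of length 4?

|PF(4,4)| = (4+1−4)·(4+1)^{4−1} = 1×125 = 125 (Konheim–Weiss)
Example (4,4,4,4) → sorted (4,4,4,4): b_1=4>1, not a PF.
4^4 − 125 = 256 − 125 = 131

131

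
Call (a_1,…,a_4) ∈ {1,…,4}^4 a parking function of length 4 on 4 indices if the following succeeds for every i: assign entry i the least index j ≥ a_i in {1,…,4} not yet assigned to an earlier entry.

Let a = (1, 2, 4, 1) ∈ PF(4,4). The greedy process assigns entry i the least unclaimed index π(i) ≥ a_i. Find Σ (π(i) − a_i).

Σπ = 10 ({1..4} each once); Σa = 1+2+4+1 = 8; disp = 10−8 = 2.

2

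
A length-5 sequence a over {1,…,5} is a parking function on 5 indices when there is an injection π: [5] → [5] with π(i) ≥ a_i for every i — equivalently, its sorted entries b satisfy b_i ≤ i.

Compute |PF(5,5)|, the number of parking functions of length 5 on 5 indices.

1296

#PF = 1·6^4 = 1·1296 = 1296 [KW]
E.g. (4,2,2,1,5) → sorted (1,2,2,4,5): b_i ≤ i ∀i, a PF.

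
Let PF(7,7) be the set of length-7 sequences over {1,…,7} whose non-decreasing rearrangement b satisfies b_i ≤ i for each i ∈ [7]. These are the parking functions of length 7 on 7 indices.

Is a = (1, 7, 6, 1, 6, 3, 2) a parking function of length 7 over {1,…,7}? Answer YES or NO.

NO

Rearranged: b = (1, 1, 2, 3, 6, 6, 7).
  b_1=1 ≤ 1
  b_2=1 ≤ 2
  b_3=2 ≤ 3
  b_4=3 ≤ 4
  b_5=6 > 5
  fails at i=5 ⇒ NO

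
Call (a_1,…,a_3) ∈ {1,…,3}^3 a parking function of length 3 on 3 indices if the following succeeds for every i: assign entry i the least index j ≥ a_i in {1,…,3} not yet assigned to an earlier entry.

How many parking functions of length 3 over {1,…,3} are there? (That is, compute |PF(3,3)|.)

16

|PF(3,3)| = (3−3+1)·(3+1)^(3−1) = 1×16 = 16
One tuple (1,2,3) → sorted (1,2,3): b_i ≤ i ∀i, a PF.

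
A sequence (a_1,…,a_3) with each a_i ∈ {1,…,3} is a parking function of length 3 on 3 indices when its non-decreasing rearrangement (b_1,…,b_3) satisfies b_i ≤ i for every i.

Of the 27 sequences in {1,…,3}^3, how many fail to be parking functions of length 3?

|PF(3,3)| = (4−3)·4^(3−1) = 1 · 16 = 16 [KW]
Example (2,2,3) → sorted (2,2,3): b_1=2>1, not a PF.
Total 27; non-PF = 27−16 = 11

11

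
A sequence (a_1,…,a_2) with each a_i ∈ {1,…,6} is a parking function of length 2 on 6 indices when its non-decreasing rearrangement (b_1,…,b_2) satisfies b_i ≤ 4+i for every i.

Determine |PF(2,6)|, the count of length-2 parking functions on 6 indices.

Count = (6+1−2)·(6+1)^{2−1} = 5·7 = 35
Check (4,2) → sorted (2,4): b_i ≤ 4+i ∀i, a PF.

35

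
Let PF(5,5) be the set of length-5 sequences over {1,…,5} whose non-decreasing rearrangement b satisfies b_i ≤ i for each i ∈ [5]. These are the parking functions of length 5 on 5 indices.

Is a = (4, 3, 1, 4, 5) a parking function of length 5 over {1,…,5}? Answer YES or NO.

NO

Order a: b = (1, 3, 4, 4, 5).
  b_1=1 ≤ 1
  b_2=3 > 2
  fails at i=2 ⇒ NO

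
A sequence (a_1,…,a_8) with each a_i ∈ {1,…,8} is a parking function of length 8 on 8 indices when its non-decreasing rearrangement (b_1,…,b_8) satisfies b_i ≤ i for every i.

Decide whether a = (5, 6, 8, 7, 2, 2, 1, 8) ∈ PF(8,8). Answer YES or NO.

NO

Sorted: b = (1, 2, 2, 5, 6, 7, 8, 8).
  b_1=1 ≤ 1
  b_2=2 ≤ 2
  b_3=2 ≤ 3
  b_4=5 > 4
  fails at i=4 ⇒ NO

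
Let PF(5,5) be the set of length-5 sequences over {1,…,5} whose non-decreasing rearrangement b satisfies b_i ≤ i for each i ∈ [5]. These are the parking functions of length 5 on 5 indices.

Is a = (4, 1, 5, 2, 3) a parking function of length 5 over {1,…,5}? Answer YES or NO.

YES

Rearranged: b = (1, 2, 3, 4, 5).
  b_1=1 ≤ 1
  b_2=2 ≤ 2
  b_3=3 ≤ 3
  b_4=4 ≤ 4
  b_5=5 ≤ 5
All bounds hold ⇒ YES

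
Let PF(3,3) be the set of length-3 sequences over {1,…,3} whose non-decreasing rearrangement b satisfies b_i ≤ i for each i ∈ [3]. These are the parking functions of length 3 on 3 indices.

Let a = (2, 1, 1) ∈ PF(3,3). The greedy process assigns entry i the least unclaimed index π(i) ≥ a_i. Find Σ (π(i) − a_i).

2

Σπ = 6 ({1..3} each once); Σa = 2+1+1 = 4; disp = 6−4 = 2.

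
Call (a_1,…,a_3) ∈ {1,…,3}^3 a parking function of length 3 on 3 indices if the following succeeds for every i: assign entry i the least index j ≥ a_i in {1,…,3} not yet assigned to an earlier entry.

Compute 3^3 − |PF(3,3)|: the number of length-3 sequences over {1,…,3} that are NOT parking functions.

11

#PF = (4−3)·4^(3−1) = 1×16 = 16 (Pollak)
E.g. (2,2,2) → sorted (2,2,2): b_1=2>1, not a PF.
3^3 − 16 = 27 − 16 = 11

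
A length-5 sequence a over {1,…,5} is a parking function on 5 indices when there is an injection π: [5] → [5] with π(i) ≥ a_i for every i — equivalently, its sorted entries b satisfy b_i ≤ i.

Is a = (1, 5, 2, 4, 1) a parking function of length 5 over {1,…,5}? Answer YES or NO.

YES

Sorted: b = (1, 1, 2, 4, 5).
  b_1=1 ≤ 1
  b_2=1 ≤ 2
  b_3=2 ≤ 3
  b_4=4 ≤ 4
  b_5=5 ≤ 5
All bounds hold ⇒ YES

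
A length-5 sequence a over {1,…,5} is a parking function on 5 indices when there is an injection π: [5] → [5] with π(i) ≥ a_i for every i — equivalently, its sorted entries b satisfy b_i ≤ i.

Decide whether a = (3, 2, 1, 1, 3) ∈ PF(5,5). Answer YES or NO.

Sorted: b = (1, 1, 2, 3, 3).
  b_1=1 ≤ 1
  b_2=1 ≤ 2
  b_3=2 ≤ 3
  b_4=3 ≤ 4
  b_5=3 ≤ 5
All bounds hold ⇒ YES

YES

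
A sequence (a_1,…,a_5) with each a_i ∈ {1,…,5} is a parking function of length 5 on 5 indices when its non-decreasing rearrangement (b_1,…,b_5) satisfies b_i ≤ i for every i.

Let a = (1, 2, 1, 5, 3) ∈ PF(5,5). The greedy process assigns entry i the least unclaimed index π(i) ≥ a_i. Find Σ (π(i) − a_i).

3

Σπ = 5·6/2 = 15 (π permutes [5]); Σa = 1+2+1+5+3 = 12; disp = 15−12 = 3.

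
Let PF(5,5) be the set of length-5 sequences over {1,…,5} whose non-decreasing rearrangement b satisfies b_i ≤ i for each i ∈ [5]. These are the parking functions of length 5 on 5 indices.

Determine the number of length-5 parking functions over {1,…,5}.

#PF = 1·6^4 = 1×1296 = 1296 [KW]
E.g. (4,1,2,1,1) → sorted (1,1,1,2,4): b_i ≤ i ∀i, a PF.

1296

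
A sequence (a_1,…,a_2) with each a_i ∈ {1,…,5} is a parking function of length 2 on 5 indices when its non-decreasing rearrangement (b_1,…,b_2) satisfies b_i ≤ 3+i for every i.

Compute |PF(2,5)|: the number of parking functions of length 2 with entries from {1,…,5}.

24

Count = (5+1−2)·(5+1)^{2−1} = 4 · 6 = 24 (Konheim–Weiss)
One tuple (1,5) → sorted (1,5): b_i ≤ 3+i ∀i, a PF.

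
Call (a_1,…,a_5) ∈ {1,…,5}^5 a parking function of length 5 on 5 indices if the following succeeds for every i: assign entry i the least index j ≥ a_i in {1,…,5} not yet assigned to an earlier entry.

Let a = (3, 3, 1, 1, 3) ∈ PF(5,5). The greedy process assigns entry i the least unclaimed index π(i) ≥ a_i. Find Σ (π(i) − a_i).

Σπ(i) = 1+…+5 = 15; Σa = 3+3+1+1+3 = 11; disp = 15−11 = 4.

4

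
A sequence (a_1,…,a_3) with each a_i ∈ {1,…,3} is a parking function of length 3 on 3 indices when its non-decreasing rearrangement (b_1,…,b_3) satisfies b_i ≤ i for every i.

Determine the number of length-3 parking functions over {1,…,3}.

16

Count = (3−3+1)·(3+1)^(3−1) = 1·16 = 16 (Pollak)
One tuple (1,2,1) → sorted (1,1,2): b_i ≤ i ∀i, a PF.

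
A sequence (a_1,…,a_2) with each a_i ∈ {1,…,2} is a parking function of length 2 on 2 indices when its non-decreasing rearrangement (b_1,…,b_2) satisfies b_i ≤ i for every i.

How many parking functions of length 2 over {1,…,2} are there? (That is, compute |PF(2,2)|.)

3

Count = (3−2)·3^(2−1) = 1 · 3 = 3 (Konheim–Weiss)
Example (1,1) → sorted (1,1): b_i ≤ i ∀i, a PF.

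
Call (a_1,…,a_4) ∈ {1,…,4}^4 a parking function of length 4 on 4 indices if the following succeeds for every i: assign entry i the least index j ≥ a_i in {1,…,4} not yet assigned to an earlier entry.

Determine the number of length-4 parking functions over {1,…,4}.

125

|PF(4,4)| = (5−4)·5^(4−1) = 1·125 = 125
E.g. (1,1,2,2) → sorted (1,1,2,2): b_i ≤ i ∀i, a PF.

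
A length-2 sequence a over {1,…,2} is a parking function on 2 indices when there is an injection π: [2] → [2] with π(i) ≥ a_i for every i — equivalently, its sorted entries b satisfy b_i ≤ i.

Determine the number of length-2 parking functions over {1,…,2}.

3

#PF = (2+1−2)·(2+1)^{2−1} = 1·3 = 3 (Pollak)
E.g. (2,1) → sorted (1,2): b_i ≤ i ∀i, a PF.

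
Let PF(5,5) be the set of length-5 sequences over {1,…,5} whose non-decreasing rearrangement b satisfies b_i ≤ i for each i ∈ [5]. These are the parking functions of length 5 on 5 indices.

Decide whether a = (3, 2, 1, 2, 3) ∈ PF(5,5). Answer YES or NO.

YES

Sorted: b = (1, 2, 2, 3, 3).
  b_1=1 ≤ 1
  b_2=2 ≤ 2
  b_3=2 ≤ 3
  b_4=3 ≤ 4
  b_5=3 ≤ 5
All bounds hold ⇒ YES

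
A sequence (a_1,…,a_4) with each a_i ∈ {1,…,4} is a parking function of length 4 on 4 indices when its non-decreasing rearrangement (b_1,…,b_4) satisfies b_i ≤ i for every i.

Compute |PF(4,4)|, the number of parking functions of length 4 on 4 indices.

125

|PF(4,4)| = (4+1−4)·(4+1)^{4−1} = 1 · 125 = 125 (Konheim–Weiss)
Check (1,4,2,3) → sorted (1,2,3,4): b_i ≤ i ∀i, a PF.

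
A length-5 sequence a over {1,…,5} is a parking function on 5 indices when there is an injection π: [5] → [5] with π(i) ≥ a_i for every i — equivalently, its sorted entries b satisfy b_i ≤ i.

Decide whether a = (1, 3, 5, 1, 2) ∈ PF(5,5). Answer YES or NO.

Sorted: b = (1, 1, 2, 3, 5).
  b_1=1 ≤ 1
  b_2=1 ≤ 2
  b_3=2 ≤ 3
  b_4=3 ≤ 4
  b_5=5 ≤ 5
All bounds hold ⇒ YES

YES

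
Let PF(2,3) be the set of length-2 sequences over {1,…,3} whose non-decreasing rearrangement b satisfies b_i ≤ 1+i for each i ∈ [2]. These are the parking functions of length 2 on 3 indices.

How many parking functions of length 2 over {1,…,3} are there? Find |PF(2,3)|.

|PF| = (3−2+1)·(3+1)^(2−1) = 2 · 4 = 8 [KW]
One tuple (2,2) → sorted (2,2): b_i ≤ 1+i ∀i, a PF.

8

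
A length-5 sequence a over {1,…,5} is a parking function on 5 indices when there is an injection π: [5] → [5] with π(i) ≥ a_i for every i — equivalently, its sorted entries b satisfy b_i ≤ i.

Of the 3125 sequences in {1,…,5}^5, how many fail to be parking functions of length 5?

1829

Count = 1·6^4 = 1 · 1296 = 1296
Check (4,5,5,4,4) → sorted (4,4,4,5,5): b_1=4>1, not a PF.
5^5 − 1296 = 3125 − 1296 = 1829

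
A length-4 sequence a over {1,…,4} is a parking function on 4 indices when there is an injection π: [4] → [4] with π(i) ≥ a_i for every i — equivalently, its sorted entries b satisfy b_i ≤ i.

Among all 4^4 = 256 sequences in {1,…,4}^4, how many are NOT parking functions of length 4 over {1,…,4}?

131

|PF| = 1·5^3 = 1×125 = 125
One tuple (4,1,1,4) → sorted (1,1,4,4): b_3=4>3, not a PF.
So 256 − 125 = 131 fail.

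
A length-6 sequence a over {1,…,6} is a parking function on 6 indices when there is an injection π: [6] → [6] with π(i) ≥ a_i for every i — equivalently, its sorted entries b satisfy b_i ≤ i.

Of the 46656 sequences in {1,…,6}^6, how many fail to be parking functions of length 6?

|PF(6,6)| = (6+1−6)·(6+1)^{6−1} = 1·16807 = 16807 (Konheim–Weiss)
One tuple (5,6,5,5,4,6) → sorted (4,5,5,5,6,6): b_1=4>1, not a PF.
So 46656 − 16807 = 29849 fail.

29849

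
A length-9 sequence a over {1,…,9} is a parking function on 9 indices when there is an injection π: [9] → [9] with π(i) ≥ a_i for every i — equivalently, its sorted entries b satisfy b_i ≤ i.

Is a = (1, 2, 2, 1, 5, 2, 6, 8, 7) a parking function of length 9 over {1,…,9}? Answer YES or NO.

YES

Order a: b = (1, 1, 2, 2, 2, 5, 6, 7, 8).
  b_1=1 ≤ 1
  b_2=1 ≤ 2
  b_3=2 ≤ 3
  b_4=2 ≤ 4
  b_5=2 ≤ 5
  b_6=5 ≤ 6
  b_7=6 ≤ 7
  b_8=7 ≤ 8
  b_9=8 ≤ 9
All bounds hold ⇒ YES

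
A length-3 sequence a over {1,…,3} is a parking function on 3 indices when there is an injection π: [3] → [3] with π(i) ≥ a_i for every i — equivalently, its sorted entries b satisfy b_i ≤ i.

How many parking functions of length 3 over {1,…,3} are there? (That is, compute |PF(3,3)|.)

|PF| = (4−3)·4^(3−1) = 1×16 = 16 [KW]
Example (1,1,1) → sorted (1,1,1): b_i ≤ i ∀i, a PF.

16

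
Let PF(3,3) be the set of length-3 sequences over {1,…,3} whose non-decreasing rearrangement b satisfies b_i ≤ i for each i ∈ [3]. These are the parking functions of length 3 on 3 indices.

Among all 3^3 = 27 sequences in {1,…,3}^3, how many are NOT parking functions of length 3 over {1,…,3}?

|PF(3,3)| = 1·4^2 = 1·16 = 16 (Pollak)
E.g. (3,1,3) → sorted (1,3,3): b_2=3>2, not a PF.
So 27 − 16 = 11 fail.

11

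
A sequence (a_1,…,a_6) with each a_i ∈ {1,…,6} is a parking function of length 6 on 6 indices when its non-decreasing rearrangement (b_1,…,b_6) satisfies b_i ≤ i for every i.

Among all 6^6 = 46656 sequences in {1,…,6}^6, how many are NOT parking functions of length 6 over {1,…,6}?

|PF| = (6−6+1)·(6+1)^(6−1) = 1·16807 = 16807
Example (6,2,6,4,6,3) → sorted (2,3,4,6,6,6): b_1=2>1, not a PF.
So 46656 − 16807 = 29849 fail.

29849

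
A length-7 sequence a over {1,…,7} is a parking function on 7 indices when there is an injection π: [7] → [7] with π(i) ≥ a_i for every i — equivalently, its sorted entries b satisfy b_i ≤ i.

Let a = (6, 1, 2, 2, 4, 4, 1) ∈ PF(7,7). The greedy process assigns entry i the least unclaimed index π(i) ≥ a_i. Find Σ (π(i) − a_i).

Σπ(i) = 1+…+7 = 28; Σa = 6+1+2+2+4+4+1 = 20; disp = 28−20 = 8.

8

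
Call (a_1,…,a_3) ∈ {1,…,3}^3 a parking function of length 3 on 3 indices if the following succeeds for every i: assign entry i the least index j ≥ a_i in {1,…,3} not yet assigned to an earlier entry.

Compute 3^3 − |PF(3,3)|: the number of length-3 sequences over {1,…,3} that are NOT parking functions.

11

|PF| = 1·4^2 = 1·16 = 16 (Konheim–Weiss)
One tuple (3,3,1) → sorted (1,3,3): b_2=3>2, not a PF.
3^3 − 16 = 27 − 16 = 11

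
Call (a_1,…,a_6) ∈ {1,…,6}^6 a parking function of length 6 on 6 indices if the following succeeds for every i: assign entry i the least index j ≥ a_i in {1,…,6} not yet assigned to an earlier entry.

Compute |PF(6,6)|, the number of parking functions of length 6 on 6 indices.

Count = 1·7^5 = 1×16807 = 16807 (Konheim–Weiss)
Check (3,6,1,3,1,3) → sorted (1,1,3,3,3,6): b_i ≤ i ∀i, a PF.

16807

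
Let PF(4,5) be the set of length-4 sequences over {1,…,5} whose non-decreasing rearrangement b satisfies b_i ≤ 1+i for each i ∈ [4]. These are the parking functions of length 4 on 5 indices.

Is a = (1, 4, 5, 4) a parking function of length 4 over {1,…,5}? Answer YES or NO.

NO

Sorted: b = (1, 4, 4, 5).
  b_1=1 ≤ 2
  b_2=4 > 3
  fails at i=2 ⇒ NO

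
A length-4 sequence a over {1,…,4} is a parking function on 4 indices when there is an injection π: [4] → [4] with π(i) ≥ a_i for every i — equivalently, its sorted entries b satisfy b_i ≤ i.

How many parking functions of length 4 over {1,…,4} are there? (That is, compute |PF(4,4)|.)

|PF(4,4)| = (4+1−4)·(4+1)^{4−1} = 1×125 = 125 [KW]
E.g. (2,2,1,4) → sorted (1,2,2,4): b_i ≤ i ∀i, a PF.

125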